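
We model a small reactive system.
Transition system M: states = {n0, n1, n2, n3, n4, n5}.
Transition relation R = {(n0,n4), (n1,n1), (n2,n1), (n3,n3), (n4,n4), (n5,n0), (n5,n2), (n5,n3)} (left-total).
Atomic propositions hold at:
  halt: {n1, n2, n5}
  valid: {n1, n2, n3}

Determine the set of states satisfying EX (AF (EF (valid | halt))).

{n1, n2, n3, n5}

Sat(valid | halt) = {n1, n2, n3, n5}
EF (valid | halt): least fixpoint, start Z0 = {n1, n2, n3, n5}, add states with some successor in Z. Already a fixed point.
Sat(EF (valid | halt)) = {n1, n2, n3, n5}
AF (EF (valid | halt)): least fixpoint, start Z0 = {n1, n2, n3, n5}, add states with every successor in Z. Already a fixed point.
Sat(AF (EF (valid | halt))) = {n1, n2, n3, n5}
Sat(EX (AF (EF (valid | halt)))) = {s : some successor in {n1, n2, n3, n5}} = {n1, n2, n3, n5}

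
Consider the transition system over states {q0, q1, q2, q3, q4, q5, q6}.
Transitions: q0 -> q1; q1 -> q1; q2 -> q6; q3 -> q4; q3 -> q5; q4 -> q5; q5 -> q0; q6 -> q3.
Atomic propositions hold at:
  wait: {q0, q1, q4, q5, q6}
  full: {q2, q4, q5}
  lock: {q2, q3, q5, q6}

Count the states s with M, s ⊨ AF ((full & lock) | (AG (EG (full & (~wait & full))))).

Sat(full & lock) = {q2, q5}
Sat(~wait) = {q2, q3}
Sat(~wait & full) = {q2}
Sat(full & (~wait & full)) = {q2}
EG (full & (~wait & full)): greatest fixpoint, start Z0 = {q2}, keep only states in Sat with some successor in Z. Z1 = ∅; fixed.
Sat(EG (full & (~wait & full))) = ∅
AG (EG (full & (~wait & full))): greatest fixpoint, start Z0 = ∅, keep only states in Sat with every successor in Z. Already a fixed point.
Sat(AG (EG (full & (~wait & full)))) = ∅
Sat((full & lock) | (AG (EG (full & (~wait & full))))) = {q2, q5}
AF ((full & lock) | (AG (EG (full & (~wait & full))))): least fixpoint, start Z0 = {q2, q5}, add states with every successor in Z. Z1 = {q2, q4, q5}; Z2 = {q2, q3, q4, q5}; Z3 = {q2, q3, q4, q5, q6}; fixed.
Sat(AF ((full & lock) | (AG (EG (full & (~wait & full)))))) = {q2, q3, q4, q5, q6}
|Sat(AF ((full & lock) | (AG (EG (full & (~wait & full))))))| = |{q2, q3, q4, q5, q6}| = 5.

5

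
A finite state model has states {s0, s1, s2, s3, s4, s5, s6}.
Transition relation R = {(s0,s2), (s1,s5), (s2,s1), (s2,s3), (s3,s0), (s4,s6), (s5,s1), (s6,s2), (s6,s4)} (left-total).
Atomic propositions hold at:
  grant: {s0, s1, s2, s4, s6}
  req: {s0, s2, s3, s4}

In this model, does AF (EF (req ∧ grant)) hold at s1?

No

Sat(req ∧ grant) = {s0, s2, s4}
EF (req ∧ grant): least fixpoint, start Z0 = {s0, s2, s4}, add states with some successor in Z. Z1 = {s0, s2, s3, s4, s6}; fixed.
Sat(EF (req ∧ grant)) = {s0, s2, s3, s4, s6}
AF (EF (req ∧ grant)): least fixpoint, start Z0 = {s0, s2, s3, s4, s6}, add states with every successor in Z. Already a fixed point.
Sat(AF (EF (req ∧ grant))) = {s0, s2, s3, s4, s6}
s1 ∉ Sat(AF (EF (req ∧ grant))) = {s0, s2, s3, s4, s6}, so the formula does not hold at s1.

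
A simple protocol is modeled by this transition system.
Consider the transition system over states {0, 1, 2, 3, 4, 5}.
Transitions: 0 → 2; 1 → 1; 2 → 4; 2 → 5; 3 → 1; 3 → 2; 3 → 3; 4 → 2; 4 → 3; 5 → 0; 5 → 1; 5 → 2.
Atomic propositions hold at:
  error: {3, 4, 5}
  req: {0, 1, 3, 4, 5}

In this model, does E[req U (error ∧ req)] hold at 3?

Yes

Sat(error ∧ req) = {3, 4, 5}
E[req U (error ∧ req)]: least fixpoint, start Z0 = Sat((error ∧ req)) = {3, 4, 5}, add states in Sat(req) with some successor in Z. Already a fixed point.
Sat(E[req U (error ∧ req)]) = {3, 4, 5}
3 ∈ Sat(E[req U (error ∧ req)]) = {3, 4, 5}, so the formula holds at 3.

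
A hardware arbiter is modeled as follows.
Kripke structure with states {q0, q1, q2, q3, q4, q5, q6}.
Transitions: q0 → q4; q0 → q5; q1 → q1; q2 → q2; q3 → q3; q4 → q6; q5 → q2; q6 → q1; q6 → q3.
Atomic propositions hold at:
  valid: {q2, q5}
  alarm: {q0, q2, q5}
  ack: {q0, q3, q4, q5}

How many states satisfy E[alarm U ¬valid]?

5

Sat(¬valid) = {q0, q1, q3, q4, q6}
E[alarm U ¬valid]: least fixpoint, start Z0 = Sat(¬valid) = {q0, q1, q3, q4, q6}, add states in Sat(alarm) with some successor in Z. Already a fixed point.
Sat(E[alarm U ¬valid]) = {q0, q1, q3, q4, q6}
|Sat(E[alarm U ¬valid])| = |{q0, q1, q3, q4, q6}| = 5.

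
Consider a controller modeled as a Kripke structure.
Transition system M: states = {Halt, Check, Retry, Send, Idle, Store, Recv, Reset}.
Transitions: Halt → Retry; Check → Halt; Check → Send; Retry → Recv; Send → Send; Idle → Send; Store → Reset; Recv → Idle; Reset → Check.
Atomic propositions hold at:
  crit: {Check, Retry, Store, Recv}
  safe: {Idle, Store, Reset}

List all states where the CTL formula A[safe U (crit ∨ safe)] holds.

Sat(crit ∨ safe) = {Check, Retry, Idle, Store, Recv, Reset}
A[safe U (crit ∨ safe)]: least fixpoint, start Z0 = Sat((crit ∨ safe)) = {Check, Retry, Idle, Store, Recv, Reset}, add states in Sat(safe) with every successor in Z. Already a fixed point.
Sat(A[safe U (crit ∨ safe)]) = {Check, Retry, Idle, Store, Recv, Reset}

{Check, Retry, Idle, Store, Recv, Reset}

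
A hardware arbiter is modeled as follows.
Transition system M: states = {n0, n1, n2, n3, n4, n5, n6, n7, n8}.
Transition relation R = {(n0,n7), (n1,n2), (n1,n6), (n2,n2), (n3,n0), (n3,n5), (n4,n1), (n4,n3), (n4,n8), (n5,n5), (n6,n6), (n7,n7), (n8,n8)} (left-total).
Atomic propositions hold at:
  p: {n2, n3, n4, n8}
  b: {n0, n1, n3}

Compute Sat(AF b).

{n0, n1, n3}

AF b: least fixpoint, start Z0 = {n0, n1, n3}, add states with every successor in Z. Already a fixed point.
Sat(AF b) = {n0, n1, n3}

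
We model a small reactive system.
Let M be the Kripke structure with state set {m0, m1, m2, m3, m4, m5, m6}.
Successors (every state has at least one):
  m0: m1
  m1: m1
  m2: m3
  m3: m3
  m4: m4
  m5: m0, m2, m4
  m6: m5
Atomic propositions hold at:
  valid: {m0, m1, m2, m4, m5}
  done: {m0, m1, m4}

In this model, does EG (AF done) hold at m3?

No

AF done: least fixpoint, start Z0 = {m0, m1, m4}, add states with every successor in Z. Already a fixed point.
Sat(AF done) = {m0, m1, m4}
EG (AF done): greatest fixpoint, start Z0 = {m0, m1, m4}, keep only states in Sat with some successor in Z. Already a fixed point.
Sat(EG (AF done)) = {m0, m1, m4}
m3 ∉ Sat(EG (AF done)) = {m0, m1, m4}, so the formula does not hold at m3.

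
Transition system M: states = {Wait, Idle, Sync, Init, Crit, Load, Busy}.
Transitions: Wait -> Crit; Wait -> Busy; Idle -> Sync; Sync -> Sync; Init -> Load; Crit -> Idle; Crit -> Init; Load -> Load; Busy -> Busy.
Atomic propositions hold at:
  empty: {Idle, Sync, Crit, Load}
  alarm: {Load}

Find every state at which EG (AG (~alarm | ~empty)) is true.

{Idle, Sync, Busy}

Sat(~alarm) = {Wait, Idle, Sync, Init, Crit, Busy}
Sat(~empty) = {Wait, Init, Busy}
Sat(~alarm | ~empty) = {Wait, Idle, Sync, Init, Crit, Busy}
AG (~alarm | ~empty): greatest fixpoint, start Z0 = {Wait, Idle, Sync, Init, Crit, Busy}, keep only states in Sat with every successor in Z. Z1 = {Wait, Idle, Sync, Crit, Busy}; Z2 = {Wait, Idle, Sync, Busy}; Z3 = {Idle, Sync, Busy}; fixed.
Sat(AG (~alarm | ~empty)) = {Idle, Sync, Busy}
EG (AG (~alarm | ~empty)): greatest fixpoint, start Z0 = {Idle, Sync, Busy}, keep only states in Sat with some successor in Z. Already a fixed point.
Sat(EG (AG (~alarm | ~empty))) = {Idle, Sync, Busy}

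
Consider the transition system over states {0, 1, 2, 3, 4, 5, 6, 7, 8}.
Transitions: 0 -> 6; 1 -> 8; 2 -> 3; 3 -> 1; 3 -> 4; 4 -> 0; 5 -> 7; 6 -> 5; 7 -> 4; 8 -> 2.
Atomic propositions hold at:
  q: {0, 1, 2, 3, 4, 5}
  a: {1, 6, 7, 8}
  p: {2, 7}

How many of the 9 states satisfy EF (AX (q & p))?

4

Sat(q & p) = {2}
Sat(AX (q & p)) = {s : every successor in {2}} = {8}
EF (AX (q & p)): least fixpoint, start Z0 = {8}, add states with some successor in Z. Z1 = {1, 8}; Z2 = {1, 3, 8}; Z3 = {1, 2, 3, 8}; fixed.
Sat(EF (AX (q & p))) = {1, 2, 3, 8}
|Sat(EF (AX (q & p)))| = |{1, 2, 3, 8}| = 4.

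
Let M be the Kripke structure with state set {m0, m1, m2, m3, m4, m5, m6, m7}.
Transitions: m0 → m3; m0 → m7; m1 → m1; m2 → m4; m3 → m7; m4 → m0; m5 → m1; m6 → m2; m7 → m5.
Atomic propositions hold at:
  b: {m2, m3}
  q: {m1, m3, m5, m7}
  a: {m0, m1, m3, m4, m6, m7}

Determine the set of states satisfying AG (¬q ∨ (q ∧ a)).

Sat(¬q) = {m0, m2, m4, m6}
Sat(q ∧ a) = {m1, m3, m7}
Sat(¬q ∨ (q ∧ a)) = {m0, m1, m2, m3, m4, m6, m7}
AG (¬q ∨ (q ∧ a)): greatest fixpoint, start Z0 = {m0, m1, m2, m3, m4, m6, m7}, keep only states in Sat with every successor in Z. Z1 = {m0, m1, m2, m3, m4, m6}; Z2 = {m1, m2, m4, m6}; Z3 = {m1, m2, m6}; Z4 = {m1, m6}; Z5 = {m1}; fixed.
Sat(AG (¬q ∨ (q ∧ a))) = {m1}

{m1}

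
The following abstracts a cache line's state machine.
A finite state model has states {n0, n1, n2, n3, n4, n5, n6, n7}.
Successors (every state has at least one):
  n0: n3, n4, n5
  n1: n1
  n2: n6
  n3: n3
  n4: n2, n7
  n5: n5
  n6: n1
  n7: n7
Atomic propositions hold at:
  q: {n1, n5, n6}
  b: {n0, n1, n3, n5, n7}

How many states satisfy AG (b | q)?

Sat(b | q) = {n0, n1, n3, n5, n6, n7}
AG (b | q): greatest fixpoint, start Z0 = {n0, n1, n3, n5, n6, n7}, keep only states in Sat with every successor in Z. Z1 = {n1, n3, n5, n6, n7}; fixed.
Sat(AG (b | q)) = {n1, n3, n5, n6, n7}
|Sat(AG (b | q))| = |{n1, n3, n5, n6, n7}| = 5.

5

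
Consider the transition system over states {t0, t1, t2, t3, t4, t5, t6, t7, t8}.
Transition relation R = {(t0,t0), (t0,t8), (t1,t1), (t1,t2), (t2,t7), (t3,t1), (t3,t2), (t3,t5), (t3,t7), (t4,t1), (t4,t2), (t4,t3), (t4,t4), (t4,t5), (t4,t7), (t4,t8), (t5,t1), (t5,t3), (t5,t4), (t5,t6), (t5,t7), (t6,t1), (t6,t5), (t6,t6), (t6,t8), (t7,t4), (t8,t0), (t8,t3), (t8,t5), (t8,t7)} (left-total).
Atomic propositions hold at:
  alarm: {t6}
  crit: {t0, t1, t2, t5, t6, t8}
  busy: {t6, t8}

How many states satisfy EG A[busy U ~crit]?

3

Sat(~crit) = {t3, t4, t7}
A[busy U ~crit]: least fixpoint, start Z0 = Sat(~crit) = {t3, t4, t7}, add states in Sat(busy) with every successor in Z. Already a fixed point.
Sat(A[busy U ~crit]) = {t3, t4, t7}
EG A[busy U ~crit]: greatest fixpoint, start Z0 = {t3, t4, t7}, keep only states in Sat with some successor in Z. Already a fixed point.
Sat(EG A[busy U ~crit]) = {t3, t4, t7}
|Sat(EG A[busy U ~crit])| = |{t3, t4, t7}| = 3.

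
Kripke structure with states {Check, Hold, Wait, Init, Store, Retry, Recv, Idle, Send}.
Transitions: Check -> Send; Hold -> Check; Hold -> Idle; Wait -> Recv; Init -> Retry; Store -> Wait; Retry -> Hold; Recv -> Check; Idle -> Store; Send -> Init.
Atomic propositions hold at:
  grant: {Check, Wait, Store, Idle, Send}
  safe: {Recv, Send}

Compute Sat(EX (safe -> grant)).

Sat(safe -> grant) = {Check, Hold, Wait, Init, Store, Retry, Idle, Send}
Sat(EX (safe -> grant)) = {s : some successor in {Check, Hold, Wait, Init, Store, Retry, Idle, Send}} = {Check, Hold, Init, Store, Retry, Recv, Idle, Send}

{Check, Hold, Init, Store, Retry, Recv, Idle, Send}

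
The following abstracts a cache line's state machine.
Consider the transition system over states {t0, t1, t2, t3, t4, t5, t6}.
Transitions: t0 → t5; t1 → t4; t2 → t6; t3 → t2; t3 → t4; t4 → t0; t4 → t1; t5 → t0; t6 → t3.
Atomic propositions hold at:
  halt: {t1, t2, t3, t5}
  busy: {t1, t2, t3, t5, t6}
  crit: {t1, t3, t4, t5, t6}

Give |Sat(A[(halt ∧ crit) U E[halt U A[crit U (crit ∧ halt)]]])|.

5

Sat(halt ∧ crit) = {t1, t3, t5}
Sat(crit ∧ halt) = {t1, t3, t5}
A[crit U (crit ∧ halt)]: least fixpoint, start Z0 = Sat((crit ∧ halt)) = {t1, t3, t5}, add states in Sat(crit) with every successor in Z. Z1 = {t1, t3, t5, t6}; fixed.
Sat(A[crit U (crit ∧ halt)]) = {t1, t3, t5, t6}
E[halt U A[crit U (crit ∧ halt)]]: least fixpoint, start Z0 = Sat(A[crit U (crit ∧ halt)]) = {t1, t3, t5, t6}, add states in Sat(halt) with some successor in Z. Z1 = {t1, t2, t3, t5, t6}; fixed.
Sat(E[halt U A[crit U (crit ∧ halt)]]) = {t1, t2, t3, t5, t6}
A[(halt ∧ crit) U E[halt U A[crit U (crit ∧ halt)]]]: least fixpoint, start Z0 = Sat(E[halt U A[crit U (crit ∧ halt)]]) = {t1, t2, t3, t5, t6}, add states in Sat(halt ∧ crit) with every successor in Z. Already a fixed point.
Sat(A[(halt ∧ crit) U E[halt U A[crit U (crit ∧ halt)]]]) = {t1, t2, t3, t5, t6}
|Sat(A[(halt ∧ crit) U E[halt U A[crit U (crit ∧ halt)]]])| = |{t1, t2, t3, t5, t6}| = 5.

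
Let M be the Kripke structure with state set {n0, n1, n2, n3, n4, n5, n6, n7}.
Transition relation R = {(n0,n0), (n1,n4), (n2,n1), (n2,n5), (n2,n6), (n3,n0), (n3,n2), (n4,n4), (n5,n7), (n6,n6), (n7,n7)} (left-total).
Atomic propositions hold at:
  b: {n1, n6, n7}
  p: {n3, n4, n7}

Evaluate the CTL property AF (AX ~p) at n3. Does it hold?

Sat(~p) = {n0, n1, n2, n5, n6}
Sat(AX ~p) = {s : every successor in {n0, n1, n2, n5, n6}} = {n0, n2, n3, n6}
AF (AX ~p): least fixpoint, start Z0 = {n0, n2, n3, n6}, add states with every successor in Z. Already a fixed point.
Sat(AF (AX ~p)) = {n0, n2, n3, n6}
n3 ∈ Sat(AF (AX ~p)) = {n0, n2, n3, n6}, so the formula holds at n3.

Yes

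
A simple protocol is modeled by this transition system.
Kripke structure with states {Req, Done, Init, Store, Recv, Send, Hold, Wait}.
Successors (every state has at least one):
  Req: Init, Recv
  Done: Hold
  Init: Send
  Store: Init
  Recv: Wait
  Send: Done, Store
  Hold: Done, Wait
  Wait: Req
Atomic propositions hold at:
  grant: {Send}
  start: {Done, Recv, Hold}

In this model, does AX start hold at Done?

Sat(AX start) = {s : every successor in {Done, Recv, Hold}} = {Done}
Done ∈ Sat(AX start) = {Done}, so the formula holds at Done.

Yes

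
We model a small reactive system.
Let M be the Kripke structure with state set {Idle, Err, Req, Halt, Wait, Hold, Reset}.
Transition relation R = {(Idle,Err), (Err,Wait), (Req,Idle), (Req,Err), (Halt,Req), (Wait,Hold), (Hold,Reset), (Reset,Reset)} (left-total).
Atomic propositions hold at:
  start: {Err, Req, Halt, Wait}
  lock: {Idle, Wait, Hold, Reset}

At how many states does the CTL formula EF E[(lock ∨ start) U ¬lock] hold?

4

Sat(lock ∨ start) = {Idle, Err, Req, Halt, Wait, Hold, Reset}
Sat(¬lock) = {Err, Req, Halt}
E[(lock ∨ start) U ¬lock]: least fixpoint, start Z0 = Sat(¬lock) = {Err, Req, Halt}, add states in Sat(lock ∨ start) with some successor in Z. Z1 = {Idle, Err, Req, Halt}; fixed.
Sat(E[(lock ∨ start) U ¬lock]) = {Idle, Err, Req, Halt}
EF E[(lock ∨ start) U ¬lock]: least fixpoint, start Z0 = {Idle, Err, Req, Halt}, add states with some successor in Z. Already a fixed point.
Sat(EF E[(lock ∨ start) U ¬lock]) = {Idle, Err, Req, Halt}
|Sat(EF E[(lock ∨ start) U ¬lock])| = |{Idle, Err, Req, Halt}| = 4.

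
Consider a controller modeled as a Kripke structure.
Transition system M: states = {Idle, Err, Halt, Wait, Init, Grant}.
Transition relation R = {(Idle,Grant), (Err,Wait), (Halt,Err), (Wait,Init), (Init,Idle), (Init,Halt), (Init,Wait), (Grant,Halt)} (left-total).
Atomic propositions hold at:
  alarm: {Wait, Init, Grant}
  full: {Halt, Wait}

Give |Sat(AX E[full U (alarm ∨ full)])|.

Sat(alarm ∨ full) = {Halt, Wait, Init, Grant}
E[full U (alarm ∨ full)]: least fixpoint, start Z0 = Sat((alarm ∨ full)) = {Halt, Wait, Init, Grant}, add states in Sat(full) with some successor in Z. Already a fixed point.
Sat(E[full U (alarm ∨ full)]) = {Halt, Wait, Init, Grant}
Sat(AX E[full U (alarm ∨ full)]) = {s : every successor in {Halt, Wait, Init, Grant}} = {Idle, Err, Wait, Grant}
|Sat(AX E[full U (alarm ∨ full)])| = |{Idle, Err, Wait, Grant}| = 4.

4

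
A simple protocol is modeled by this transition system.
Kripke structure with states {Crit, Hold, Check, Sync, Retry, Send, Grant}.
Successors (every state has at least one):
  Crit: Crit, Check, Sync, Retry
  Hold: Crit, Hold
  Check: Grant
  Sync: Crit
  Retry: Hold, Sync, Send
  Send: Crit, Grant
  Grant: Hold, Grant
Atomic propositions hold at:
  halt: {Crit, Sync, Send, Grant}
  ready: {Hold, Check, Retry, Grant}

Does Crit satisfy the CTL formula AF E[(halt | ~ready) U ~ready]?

Sat(~ready) = {Crit, Sync, Send}
Sat(halt | ~ready) = {Crit, Sync, Send, Grant}
E[(halt | ~ready) U ~ready]: least fixpoint, start Z0 = Sat(~ready) = {Crit, Sync, Send}, add states in Sat(halt | ~ready) with some successor in Z. Already a fixed point.
Sat(E[(halt | ~ready) U ~ready]) = {Crit, Sync, Send}
AF E[(halt | ~ready) U ~ready]: least fixpoint, start Z0 = {Crit, Sync, Send}, add states with every successor in Z. Already a fixed point.
Sat(AF E[(halt | ~ready) U ~ready]) = {Crit, Sync, Send}
Crit ∈ Sat(AF E[(halt | ~ready) U ~ready]) = {Crit, Sync, Send}, so the formula holds at Crit.

Yes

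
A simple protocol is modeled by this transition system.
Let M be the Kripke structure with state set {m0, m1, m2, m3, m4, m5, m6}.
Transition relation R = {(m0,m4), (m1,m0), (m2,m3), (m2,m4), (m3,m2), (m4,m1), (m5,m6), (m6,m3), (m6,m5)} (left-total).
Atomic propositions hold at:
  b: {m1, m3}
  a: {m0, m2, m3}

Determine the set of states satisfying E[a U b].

{m1, m2, m3}

E[a U b]: least fixpoint, start Z0 = Sat(b) = {m1, m3}, add states in Sat(a) with some successor in Z. Z1 = {m1, m2, m3}; fixed.
Sat(E[a U b]) = {m1, m2, m3}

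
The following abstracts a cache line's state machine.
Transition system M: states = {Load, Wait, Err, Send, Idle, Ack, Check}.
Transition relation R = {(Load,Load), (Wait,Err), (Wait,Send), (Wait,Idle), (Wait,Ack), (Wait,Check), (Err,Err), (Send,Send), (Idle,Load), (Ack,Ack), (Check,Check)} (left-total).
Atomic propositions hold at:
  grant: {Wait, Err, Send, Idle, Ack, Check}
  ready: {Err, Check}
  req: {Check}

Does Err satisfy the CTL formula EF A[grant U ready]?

Yes

A[grant U ready]: least fixpoint, start Z0 = Sat(ready) = {Err, Check}, add states in Sat(grant) with every successor in Z. Already a fixed point.
Sat(A[grant U ready]) = {Err, Check}
EF A[grant U ready]: least fixpoint, start Z0 = {Err, Check}, add states with some successor in Z. Z1 = {Wait, Err, Check}; fixed.
Sat(EF A[grant U ready]) = {Wait, Err, Check}
Err ∈ Sat(EF A[grant U ready]) = {Wait, Err, Check}, so the formula holds at Err.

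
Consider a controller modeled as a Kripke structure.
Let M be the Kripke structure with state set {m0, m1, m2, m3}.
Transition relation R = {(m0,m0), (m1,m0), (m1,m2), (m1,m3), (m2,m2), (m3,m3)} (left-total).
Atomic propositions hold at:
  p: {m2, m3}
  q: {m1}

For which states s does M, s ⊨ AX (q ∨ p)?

Sat(q ∨ p) = {m1, m2, m3}
Sat(AX (q ∨ p)) = {s : every successor in {m1, m2, m3}} = {m2, m3}

{m2, m3}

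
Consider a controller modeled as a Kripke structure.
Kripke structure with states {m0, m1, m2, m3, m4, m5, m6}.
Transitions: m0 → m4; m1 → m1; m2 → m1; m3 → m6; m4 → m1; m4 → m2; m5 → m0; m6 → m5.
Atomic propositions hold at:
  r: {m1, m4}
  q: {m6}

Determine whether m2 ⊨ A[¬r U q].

No

Sat(¬r) = {m0, m2, m3, m5, m6}
A[¬r U q]: least fixpoint, start Z0 = Sat(q) = {m6}, add states in Sat(¬r) with every successor in Z. Z1 = {m3, m6}; fixed.
Sat(A[¬r U q]) = {m3, m6}
m2 ∉ Sat(A[¬r U q]) = {m3, m6}, so the formula does not hold at m2.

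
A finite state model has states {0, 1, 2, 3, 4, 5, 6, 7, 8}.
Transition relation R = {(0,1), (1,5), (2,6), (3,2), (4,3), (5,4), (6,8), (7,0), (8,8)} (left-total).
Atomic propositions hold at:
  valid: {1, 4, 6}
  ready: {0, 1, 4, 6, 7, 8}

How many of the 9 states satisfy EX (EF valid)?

EF valid: least fixpoint, start Z0 = {1, 4, 6}, add states with some successor in Z. Z1 = {0, 1, 2, 4, 5, 6}; Z2 = {0, 1, 2, 3, 4, 5, 6, 7}; fixed.
Sat(EF valid) = {0, 1, 2, 3, 4, 5, 6, 7}
Sat(EX (EF valid)) = {s : some successor in {0, 1, 2, 3, 4, 5, 6, 7}} = {0, 1, 2, 3, 4, 5, 7}
|Sat(EX (EF valid))| = |{0, 1, 2, 3, 4, 5, 7}| = 7.

7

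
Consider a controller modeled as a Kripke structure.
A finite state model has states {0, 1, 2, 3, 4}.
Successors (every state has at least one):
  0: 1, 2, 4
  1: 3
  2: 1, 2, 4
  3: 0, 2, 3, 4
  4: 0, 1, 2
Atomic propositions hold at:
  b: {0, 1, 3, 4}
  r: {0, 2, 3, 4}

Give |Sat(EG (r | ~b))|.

4

Sat(~b) = {2}
Sat(r | ~b) = {0, 2, 3, 4}
EG (r | ~b): greatest fixpoint, start Z0 = {0, 2, 3, 4}, keep only states in Sat with some successor in Z. Already a fixed point.
Sat(EG (r | ~b)) = {0, 2, 3, 4}
|Sat(EG (r | ~b))| = |{0, 2, 3, 4}| = 4.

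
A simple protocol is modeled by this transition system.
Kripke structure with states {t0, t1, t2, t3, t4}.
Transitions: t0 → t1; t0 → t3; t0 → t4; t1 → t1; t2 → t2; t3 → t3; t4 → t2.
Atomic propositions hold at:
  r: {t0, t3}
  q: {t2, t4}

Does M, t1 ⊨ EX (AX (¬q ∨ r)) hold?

Sat(¬q) = {t0, t1, t3}
Sat(¬q ∨ r) = {t0, t1, t3}
Sat(AX (¬q ∨ r)) = {s : every successor in {t0, t1, t3}} = {t1, t3}
Sat(EX (AX (¬q ∨ r))) = {s : some successor in {t1, t3}} = {t0, t1, t3}
t1 ∈ Sat(EX (AX (¬q ∨ r))) = {t0, t1, t3}, so the formula holds at t1.

Yes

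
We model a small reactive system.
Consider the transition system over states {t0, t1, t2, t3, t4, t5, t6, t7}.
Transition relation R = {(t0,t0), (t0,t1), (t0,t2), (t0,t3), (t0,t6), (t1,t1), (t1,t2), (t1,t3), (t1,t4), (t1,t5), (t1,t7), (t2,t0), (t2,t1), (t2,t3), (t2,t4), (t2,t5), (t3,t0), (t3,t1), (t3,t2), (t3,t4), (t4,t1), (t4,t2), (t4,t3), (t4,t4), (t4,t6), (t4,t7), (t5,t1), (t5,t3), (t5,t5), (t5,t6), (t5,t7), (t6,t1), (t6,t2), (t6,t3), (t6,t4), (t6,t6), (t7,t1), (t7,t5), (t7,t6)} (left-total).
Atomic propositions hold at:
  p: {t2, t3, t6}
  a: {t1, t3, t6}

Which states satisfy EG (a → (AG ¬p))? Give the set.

Sat(¬p) = {t0, t1, t4, t5, t7}
AG ¬p: greatest fixpoint, start Z0 = {t0, t1, t4, t5, t7}, keep only states in Sat with every successor in Z. Z1 = ∅; fixed.
Sat(AG ¬p) = ∅
Sat(a → (AG ¬p)) = {t0, t2, t4, t5, t7}
EG (a → (AG ¬p)): greatest fixpoint, start Z0 = {t0, t2, t4, t5, t7}, keep only states in Sat with some successor in Z. Already a fixed point.
Sat(EG (a → (AG ¬p))) = {t0, t2, t4, t5, t7}

{t0, t2, t4, t5, t7}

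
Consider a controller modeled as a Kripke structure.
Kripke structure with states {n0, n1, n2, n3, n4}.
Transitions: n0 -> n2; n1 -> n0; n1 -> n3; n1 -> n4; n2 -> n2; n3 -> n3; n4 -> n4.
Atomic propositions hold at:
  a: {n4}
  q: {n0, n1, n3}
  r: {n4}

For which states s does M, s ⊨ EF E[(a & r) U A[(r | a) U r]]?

Sat(a & r) = {n4}
Sat(r | a) = {n4}
A[(r | a) U r]: least fixpoint, start Z0 = Sat(r) = {n4}, add states in Sat(r | a) with every successor in Z. Already a fixed point.
Sat(A[(r | a) U r]) = {n4}
E[(a & r) U A[(r | a) U r]]: least fixpoint, start Z0 = Sat(A[(r | a) U r]) = {n4}, add states in Sat(a & r) with some successor in Z. Already a fixed point.
Sat(E[(a & r) U A[(r | a) U r]]) = {n4}
EF E[(a & r) U A[(r | a) U r]]: least fixpoint, start Z0 = {n4}, add states with some successor in Z. Z1 = {n1, n4}; fixed.
Sat(EF E[(a & r) U A[(r | a) U r]]) = {n1, n4}

{n1, n4}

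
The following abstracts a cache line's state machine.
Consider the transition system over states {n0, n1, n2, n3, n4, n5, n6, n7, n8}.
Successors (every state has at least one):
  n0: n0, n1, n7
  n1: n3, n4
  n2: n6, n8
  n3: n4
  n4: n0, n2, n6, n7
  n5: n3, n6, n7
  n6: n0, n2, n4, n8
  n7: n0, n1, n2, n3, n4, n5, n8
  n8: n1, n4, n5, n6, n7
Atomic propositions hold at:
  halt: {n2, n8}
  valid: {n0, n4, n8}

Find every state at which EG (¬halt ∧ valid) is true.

{n0, n4}

Sat(¬halt) = {n0, n1, n3, n4, n5, n6, n7}
Sat(¬halt ∧ valid) = {n0, n4}
EG (¬halt ∧ valid): greatest fixpoint, start Z0 = {n0, n4}, keep only states in Sat with some successor in Z. Already a fixed point.
Sat(EG (¬halt ∧ valid)) = {n0, n4}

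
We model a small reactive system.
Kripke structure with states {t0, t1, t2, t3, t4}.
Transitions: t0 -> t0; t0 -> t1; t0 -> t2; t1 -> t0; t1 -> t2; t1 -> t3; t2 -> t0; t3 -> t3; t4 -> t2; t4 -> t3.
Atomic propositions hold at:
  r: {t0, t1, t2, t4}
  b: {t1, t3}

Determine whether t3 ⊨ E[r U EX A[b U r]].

A[b U r]: least fixpoint, start Z0 = Sat(r) = {t0, t1, t2, t4}, add states in Sat(b) with every successor in Z. Already a fixed point.
Sat(A[b U r]) = {t0, t1, t2, t4}
Sat(EX A[b U r]) = {s : some successor in {t0, t1, t2, t4}} = {t0, t1, t2, t4}
E[r U EX A[b U r]]: least fixpoint, start Z0 = Sat(EX A[b U r]) = {t0, t1, t2, t4}, add states in Sat(r) with some successor in Z. Already a fixed point.
Sat(E[r U EX A[b U r]]) = {t0, t1, t2, t4}
t3 ∉ Sat(E[r U EX A[b U r]]) = {t0, t1, t2, t4}, so the formula does not hold at t3.

No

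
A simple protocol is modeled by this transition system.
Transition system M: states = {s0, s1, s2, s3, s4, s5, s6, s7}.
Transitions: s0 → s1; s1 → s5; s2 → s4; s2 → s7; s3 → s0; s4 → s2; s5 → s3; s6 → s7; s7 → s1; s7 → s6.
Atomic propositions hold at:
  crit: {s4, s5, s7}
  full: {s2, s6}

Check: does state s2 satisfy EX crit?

Yes

Sat(EX crit) = {s : some successor in {s4, s5, s7}} = {s1, s2, s6}
s2 ∈ Sat(EX crit) = {s1, s2, s6}, so the formula holds at s2.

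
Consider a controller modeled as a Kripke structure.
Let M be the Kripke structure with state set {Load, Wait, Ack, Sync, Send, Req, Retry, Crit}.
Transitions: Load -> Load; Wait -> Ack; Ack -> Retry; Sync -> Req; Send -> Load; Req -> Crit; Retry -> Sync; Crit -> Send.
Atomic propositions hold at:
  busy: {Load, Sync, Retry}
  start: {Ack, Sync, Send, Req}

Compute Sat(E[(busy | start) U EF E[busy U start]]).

Sat(busy | start) = {Load, Ack, Sync, Send, Req, Retry}
E[busy U start]: least fixpoint, start Z0 = Sat(start) = {Ack, Sync, Send, Req}, add states in Sat(busy) with some successor in Z. Z1 = {Ack, Sync, Send, Req, Retry}; fixed.
Sat(E[busy U start]) = {Ack, Sync, Send, Req, Retry}
EF E[busy U start]: least fixpoint, start Z0 = {Ack, Sync, Send, Req, Retry}, add states with some successor in Z. Z1 = {Wait, Ack, Sync, Send, Req, Retry, Crit}; fixed.
Sat(EF E[busy U start]) = {Wait, Ack, Sync, Send, Req, Retry, Crit}
E[(busy | start) U EF E[busy U start]]: least fixpoint, start Z0 = Sat(EF E[busy U start]) = {Wait, Ack, Sync, Send, Req, Retry, Crit}, add states in Sat(busy | start) with some successor in Z. Already a fixed point.
Sat(E[(busy | start) U EF E[busy U start]]) = {Wait, Ack, Sync, Send, Req, Retry, Crit}

{Wait, Ack, Sync, Send, Req, Retry, Crit}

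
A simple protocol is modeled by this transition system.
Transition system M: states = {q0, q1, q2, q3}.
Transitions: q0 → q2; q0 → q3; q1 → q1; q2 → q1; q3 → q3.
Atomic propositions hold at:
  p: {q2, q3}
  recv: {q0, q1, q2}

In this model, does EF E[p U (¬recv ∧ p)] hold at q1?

Sat(¬recv) = {q3}
Sat(¬recv ∧ p) = {q3}
E[p U (¬recv ∧ p)]: least fixpoint, start Z0 = Sat((¬recv ∧ p)) = {q3}, add states in Sat(p) with some successor in Z. Already a fixed point.
Sat(E[p U (¬recv ∧ p)]) = {q3}
EF E[p U (¬recv ∧ p)]: least fixpoint, start Z0 = {q3}, add states with some successor in Z. Z1 = {q0, q3}; fixed.
Sat(EF E[p U (¬recv ∧ p)]) = {q0, q3}
q1 ∉ Sat(EF E[p U (¬recv ∧ p)]) = {q0, q3}, so the formula does not hold at q1.

No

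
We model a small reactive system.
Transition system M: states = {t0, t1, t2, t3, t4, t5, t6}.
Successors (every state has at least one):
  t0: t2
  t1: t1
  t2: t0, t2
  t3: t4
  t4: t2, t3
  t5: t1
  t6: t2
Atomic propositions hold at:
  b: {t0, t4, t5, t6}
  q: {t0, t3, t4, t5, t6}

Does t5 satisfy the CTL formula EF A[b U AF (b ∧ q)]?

Sat(b ∧ q) = {t0, t4, t5, t6}
AF (b ∧ q): least fixpoint, start Z0 = {t0, t4, t5, t6}, add states with every successor in Z. Z1 = {t0, t3, t4, t5, t6}; fixed.
Sat(AF (b ∧ q)) = {t0, t3, t4, t5, t6}
A[b U AF (b ∧ q)]: least fixpoint, start Z0 = Sat(AF (b ∧ q)) = {t0, t3, t4, t5, t6}, add states in Sat(b) with every successor in Z. Already a fixed point.
Sat(A[b U AF (b ∧ q)]) = {t0, t3, t4, t5, t6}
EF A[b U AF (b ∧ q)]: least fixpoint, start Z0 = {t0, t3, t4, t5, t6}, add states with some successor in Z. Z1 = {t0, t2, t3, t4, t5, t6}; fixed.
Sat(EF A[b U AF (b ∧ q)]) = {t0, t2, t3, t4, t5, t6}
t5 ∈ Sat(EF A[b U AF (b ∧ q)]) = {t0, t2, t3, t4, t5, t6}, so the formula holds at t5.

Yes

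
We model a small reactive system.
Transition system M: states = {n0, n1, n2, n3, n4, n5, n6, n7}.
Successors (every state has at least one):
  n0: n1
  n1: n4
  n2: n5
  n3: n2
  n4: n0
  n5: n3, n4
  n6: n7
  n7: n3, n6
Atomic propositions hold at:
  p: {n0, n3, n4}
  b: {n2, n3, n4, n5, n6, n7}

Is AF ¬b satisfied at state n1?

Sat(¬b) = {n0, n1}
AF ¬b: least fixpoint, start Z0 = {n0, n1}, add states with every successor in Z. Z1 = {n0, n1, n4}; fixed.
Sat(AF ¬b) = {n0, n1, n4}
n1 ∈ Sat(AF ¬b) = {n0, n1, n4}, so the formula holds at n1.

Yes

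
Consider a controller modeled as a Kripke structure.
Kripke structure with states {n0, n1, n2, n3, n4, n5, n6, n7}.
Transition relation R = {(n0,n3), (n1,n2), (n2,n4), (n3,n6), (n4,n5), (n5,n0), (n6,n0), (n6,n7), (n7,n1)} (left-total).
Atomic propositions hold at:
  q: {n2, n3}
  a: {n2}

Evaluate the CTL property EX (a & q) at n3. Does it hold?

Sat(a & q) = {n2}
Sat(EX (a & q)) = {s : some successor in {n2}} = {n1}
n3 ∉ Sat(EX (a & q)) = {n1}, so the formula does not hold at n3.

No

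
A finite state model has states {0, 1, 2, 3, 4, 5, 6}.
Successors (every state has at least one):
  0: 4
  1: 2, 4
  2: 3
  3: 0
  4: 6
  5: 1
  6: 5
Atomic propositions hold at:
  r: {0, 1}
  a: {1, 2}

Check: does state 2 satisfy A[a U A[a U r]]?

No

A[a U r]: least fixpoint, start Z0 = Sat(r) = {0, 1}, add states in Sat(a) with every successor in Z. Already a fixed point.
Sat(A[a U r]) = {0, 1}
A[a U A[a U r]]: least fixpoint, start Z0 = Sat(A[a U r]) = {0, 1}, add states in Sat(a) with every successor in Z. Already a fixed point.
Sat(A[a U A[a U r]]) = {0, 1}
2 ∉ Sat(A[a U A[a U r]]) = {0, 1}, so the formula does not hold at 2.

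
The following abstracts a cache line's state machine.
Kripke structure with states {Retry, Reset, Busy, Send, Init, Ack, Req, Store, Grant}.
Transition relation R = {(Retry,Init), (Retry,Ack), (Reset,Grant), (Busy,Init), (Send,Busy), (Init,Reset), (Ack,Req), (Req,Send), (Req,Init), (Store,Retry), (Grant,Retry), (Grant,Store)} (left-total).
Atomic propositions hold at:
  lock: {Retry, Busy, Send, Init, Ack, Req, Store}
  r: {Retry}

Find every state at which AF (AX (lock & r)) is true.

Sat(lock & r) = {Retry}
Sat(AX (lock & r)) = {s : every successor in {Retry}} = {Store}
AF (AX (lock & r)): least fixpoint, start Z0 = {Store}, add states with every successor in Z. Already a fixed point.
Sat(AF (AX (lock & r))) = {Store}

{Store}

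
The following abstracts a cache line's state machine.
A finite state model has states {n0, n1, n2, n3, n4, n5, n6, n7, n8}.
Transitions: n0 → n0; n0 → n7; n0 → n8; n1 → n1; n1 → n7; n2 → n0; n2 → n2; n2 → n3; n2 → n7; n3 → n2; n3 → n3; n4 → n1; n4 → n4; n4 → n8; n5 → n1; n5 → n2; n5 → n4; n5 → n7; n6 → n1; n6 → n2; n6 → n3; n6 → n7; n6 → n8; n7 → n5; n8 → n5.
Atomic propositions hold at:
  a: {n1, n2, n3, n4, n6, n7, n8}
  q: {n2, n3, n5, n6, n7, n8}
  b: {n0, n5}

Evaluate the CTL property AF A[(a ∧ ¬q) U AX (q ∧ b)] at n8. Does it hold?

Sat(¬q) = {n0, n1, n4}
Sat(a ∧ ¬q) = {n1, n4}
Sat(q ∧ b) = {n5}
Sat(AX (q ∧ b)) = {s : every successor in {n5}} = {n7, n8}
A[(a ∧ ¬q) U AX (q ∧ b)]: least fixpoint, start Z0 = Sat(AX (q ∧ b)) = {n7, n8}, add states in Sat(a ∧ ¬q) with every successor in Z. Already a fixed point.
Sat(A[(a ∧ ¬q) U AX (q ∧ b)]) = {n7, n8}
AF A[(a ∧ ¬q) U AX (q ∧ b)]: least fixpoint, start Z0 = {n7, n8}, add states with every successor in Z. Already a fixed point.
Sat(AF A[(a ∧ ¬q) U AX (q ∧ b)]) = {n7, n8}
n8 ∈ Sat(AF A[(a ∧ ¬q) U AX (q ∧ b)]) = {n7, n8}, so the formula holds at n8.

Yes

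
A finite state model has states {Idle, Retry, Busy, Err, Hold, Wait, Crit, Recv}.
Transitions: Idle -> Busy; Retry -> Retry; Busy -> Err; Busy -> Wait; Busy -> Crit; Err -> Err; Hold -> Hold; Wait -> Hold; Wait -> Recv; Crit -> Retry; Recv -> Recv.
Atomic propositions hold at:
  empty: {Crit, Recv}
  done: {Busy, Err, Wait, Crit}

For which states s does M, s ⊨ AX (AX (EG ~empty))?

{Retry, Err, Hold, Crit}

Sat(~empty) = {Idle, Retry, Busy, Err, Hold, Wait}
EG ~empty: greatest fixpoint, start Z0 = {Idle, Retry, Busy, Err, Hold, Wait}, keep only states in Sat with some successor in Z. Already a fixed point.
Sat(EG ~empty) = {Idle, Retry, Busy, Err, Hold, Wait}
Sat(AX (EG ~empty)) = {s : every successor in {Idle, Retry, Busy, Err, Hold, Wait}} = {Idle, Retry, Err, Hold, Crit}
Sat(AX (AX (EG ~empty))) = {s : every successor in {Idle, Retry, Err, Hold, Crit}} = {Retry, Err, Hold, Crit}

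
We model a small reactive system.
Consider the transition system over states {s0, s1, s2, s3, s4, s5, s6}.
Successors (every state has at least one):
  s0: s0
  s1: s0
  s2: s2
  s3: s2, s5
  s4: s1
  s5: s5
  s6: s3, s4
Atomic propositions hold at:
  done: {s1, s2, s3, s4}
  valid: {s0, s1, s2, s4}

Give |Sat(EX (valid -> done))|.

5

Sat(valid -> done) = {s1, s2, s3, s4, s5, s6}
Sat(EX (valid -> done)) = {s : some successor in {s1, s2, s3, s4, s5, s6}} = {s2, s3, s4, s5, s6}
|Sat(EX (valid -> done))| = |{s2, s3, s4, s5, s6}| = 5.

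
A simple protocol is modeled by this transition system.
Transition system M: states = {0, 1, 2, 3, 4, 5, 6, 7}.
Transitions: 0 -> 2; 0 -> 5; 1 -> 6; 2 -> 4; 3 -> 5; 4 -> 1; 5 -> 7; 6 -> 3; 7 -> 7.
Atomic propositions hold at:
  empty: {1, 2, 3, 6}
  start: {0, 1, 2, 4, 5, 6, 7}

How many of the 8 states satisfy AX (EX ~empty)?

5

Sat(~empty) = {0, 4, 5, 7}
Sat(EX ~empty) = {s : some successor in {0, 4, 5, 7}} = {0, 2, 3, 5, 7}
Sat(AX (EX ~empty)) = {s : every successor in {0, 2, 3, 5, 7}} = {0, 3, 5, 6, 7}
|Sat(AX (EX ~empty))| = |{0, 3, 5, 6, 7}| = 5.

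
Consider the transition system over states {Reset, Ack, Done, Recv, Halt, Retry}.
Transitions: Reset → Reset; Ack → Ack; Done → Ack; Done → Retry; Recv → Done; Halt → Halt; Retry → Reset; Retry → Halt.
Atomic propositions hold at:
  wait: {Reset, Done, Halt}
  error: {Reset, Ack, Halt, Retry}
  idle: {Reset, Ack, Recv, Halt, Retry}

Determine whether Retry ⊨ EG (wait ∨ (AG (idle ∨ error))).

Sat(idle ∨ error) = {Reset, Ack, Recv, Halt, Retry}
AG (idle ∨ error): greatest fixpoint, start Z0 = {Reset, Ack, Recv, Halt, Retry}, keep only states in Sat with every successor in Z. Z1 = {Reset, Ack, Halt, Retry}; fixed.
Sat(AG (idle ∨ error)) = {Reset, Ack, Halt, Retry}
Sat(wait ∨ (AG (idle ∨ error))) = {Reset, Ack, Done, Halt, Retry}
EG (wait ∨ (AG (idle ∨ error))): greatest fixpoint, start Z0 = {Reset, Ack, Done, Halt, Retry}, keep only states in Sat with some successor in Z. Already a fixed point.
Sat(EG (wait ∨ (AG (idle ∨ error)))) = {Reset, Ack, Done, Halt, Retry}
Retry ∈ Sat(EG (wait ∨ (AG (idle ∨ error)))) = {Reset, Ack, Done, Halt, Retry}, so the formula holds at Retry.

Yes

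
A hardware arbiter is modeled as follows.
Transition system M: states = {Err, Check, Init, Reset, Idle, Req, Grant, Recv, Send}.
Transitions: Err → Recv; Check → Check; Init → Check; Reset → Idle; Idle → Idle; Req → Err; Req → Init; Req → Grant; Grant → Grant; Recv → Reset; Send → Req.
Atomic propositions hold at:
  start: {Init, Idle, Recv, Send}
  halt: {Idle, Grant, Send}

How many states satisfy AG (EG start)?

1

EG start: greatest fixpoint, start Z0 = {Init, Idle, Recv, Send}, keep only states in Sat with some successor in Z. Z1 = {Idle}; fixed.
Sat(EG start) = {Idle}
AG (EG start): greatest fixpoint, start Z0 = {Idle}, keep only states in Sat with every successor in Z. Already a fixed point.
Sat(AG (EG start)) = {Idle}
|Sat(AG (EG start))| = |{Idle}| = 1.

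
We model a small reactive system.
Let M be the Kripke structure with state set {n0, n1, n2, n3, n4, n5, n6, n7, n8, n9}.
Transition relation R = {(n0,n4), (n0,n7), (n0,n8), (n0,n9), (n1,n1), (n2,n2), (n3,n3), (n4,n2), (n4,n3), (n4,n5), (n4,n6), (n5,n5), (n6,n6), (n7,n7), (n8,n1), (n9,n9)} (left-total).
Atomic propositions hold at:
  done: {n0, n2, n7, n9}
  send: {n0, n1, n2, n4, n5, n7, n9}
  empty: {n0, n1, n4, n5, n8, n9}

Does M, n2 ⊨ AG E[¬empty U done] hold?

Yes

Sat(¬empty) = {n2, n3, n6, n7}
E[¬empty U done]: least fixpoint, start Z0 = Sat(done) = {n0, n2, n7, n9}, add states in Sat(¬empty) with some successor in Z. Already a fixed point.
Sat(E[¬empty U done]) = {n0, n2, n7, n9}
AG E[¬empty U done]: greatest fixpoint, start Z0 = {n0, n2, n7, n9}, keep only states in Sat with every successor in Z. Z1 = {n2, n7, n9}; fixed.
Sat(AG E[¬empty U done]) = {n2, n7, n9}
n2 ∈ Sat(AG E[¬empty U done]) = {n2, n7, n9}, so the formula holds at n2.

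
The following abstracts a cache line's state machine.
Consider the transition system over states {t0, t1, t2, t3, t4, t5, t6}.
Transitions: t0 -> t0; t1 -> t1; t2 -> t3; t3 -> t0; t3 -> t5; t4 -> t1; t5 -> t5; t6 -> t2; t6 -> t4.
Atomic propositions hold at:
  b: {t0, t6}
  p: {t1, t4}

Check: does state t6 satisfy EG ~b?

No

Sat(~b) = {t1, t2, t3, t4, t5}
EG ~b: greatest fixpoint, start Z0 = {t1, t2, t3, t4, t5}, keep only states in Sat with some successor in Z. Already a fixed point.
Sat(EG ~b) = {t1, t2, t3, t4, t5}
t6 ∉ Sat(EG ~b) = {t1, t2, t3, t4, t5}, so the formula does not hold at t6.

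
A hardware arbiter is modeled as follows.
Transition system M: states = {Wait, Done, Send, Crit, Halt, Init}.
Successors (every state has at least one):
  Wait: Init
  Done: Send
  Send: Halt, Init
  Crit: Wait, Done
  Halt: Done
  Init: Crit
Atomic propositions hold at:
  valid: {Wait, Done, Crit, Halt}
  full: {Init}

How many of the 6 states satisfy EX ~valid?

Sat(~valid) = {Send, Init}
Sat(EX ~valid) = {s : some successor in {Send, Init}} = {Wait, Done, Send}
|Sat(EX ~valid)| = |{Wait, Done, Send}| = 3.

3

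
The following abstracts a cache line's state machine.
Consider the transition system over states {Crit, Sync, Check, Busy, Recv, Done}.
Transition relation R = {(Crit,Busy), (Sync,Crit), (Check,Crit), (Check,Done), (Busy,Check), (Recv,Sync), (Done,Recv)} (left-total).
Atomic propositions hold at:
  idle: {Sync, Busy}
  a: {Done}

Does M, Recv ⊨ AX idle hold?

Sat(AX idle) = {s : every successor in {Sync, Busy}} = {Crit, Recv}
Recv ∈ Sat(AX idle) = {Crit, Recv}, so the formula holds at Recv.

Yes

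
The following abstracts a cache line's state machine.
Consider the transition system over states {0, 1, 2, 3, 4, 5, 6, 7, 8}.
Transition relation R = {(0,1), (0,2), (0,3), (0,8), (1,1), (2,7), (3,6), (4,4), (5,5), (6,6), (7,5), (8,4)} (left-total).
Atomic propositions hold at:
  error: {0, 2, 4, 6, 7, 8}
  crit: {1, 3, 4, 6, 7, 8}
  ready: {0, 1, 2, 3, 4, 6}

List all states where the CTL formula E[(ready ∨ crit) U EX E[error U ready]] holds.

{0, 1, 3, 4, 6, 8}

Sat(ready ∨ crit) = {0, 1, 2, 3, 4, 6, 7, 8}
E[error U ready]: least fixpoint, start Z0 = Sat(ready) = {0, 1, 2, 3, 4, 6}, add states in Sat(error) with some successor in Z. Z1 = {0, 1, 2, 3, 4, 6, 8}; fixed.
Sat(E[error U ready]) = {0, 1, 2, 3, 4, 6, 8}
Sat(EX E[error U ready]) = {s : some successor in {0, 1, 2, 3, 4, 6, 8}} = {0, 1, 3, 4, 6, 8}
E[(ready ∨ crit) U EX E[error U ready]]: least fixpoint, start Z0 = Sat(EX E[error U ready]) = {0, 1, 3, 4, 6, 8}, add states in Sat(ready ∨ crit) with some successor in Z. Already a fixed point.
Sat(E[(ready ∨ crit) U EX E[error U ready]]) = {0, 1, 3, 4, 6, 8}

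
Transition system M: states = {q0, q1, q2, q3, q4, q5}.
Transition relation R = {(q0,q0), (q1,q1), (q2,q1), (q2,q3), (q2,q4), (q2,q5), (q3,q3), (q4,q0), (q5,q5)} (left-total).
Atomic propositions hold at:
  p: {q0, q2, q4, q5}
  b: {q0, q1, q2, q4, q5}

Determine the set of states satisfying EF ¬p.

{q1, q2, q3}

Sat(¬p) = {q1, q3}
EF ¬p: least fixpoint, start Z0 = {q1, q3}, add states with some successor in Z. Z1 = {q1, q2, q3}; fixed.
Sat(EF ¬p) = {q1, q2, q3}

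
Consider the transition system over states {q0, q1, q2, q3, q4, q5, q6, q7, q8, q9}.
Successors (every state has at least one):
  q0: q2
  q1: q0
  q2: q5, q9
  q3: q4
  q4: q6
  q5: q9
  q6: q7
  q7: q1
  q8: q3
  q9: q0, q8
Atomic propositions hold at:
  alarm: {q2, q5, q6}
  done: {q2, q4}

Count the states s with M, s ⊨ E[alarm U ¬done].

Sat(¬done) = {q0, q1, q3, q5, q6, q7, q8, q9}
E[alarm U ¬done]: least fixpoint, start Z0 = Sat(¬done) = {q0, q1, q3, q5, q6, q7, q8, q9}, add states in Sat(alarm) with some successor in Z. Z1 = {q0, q1, q2, q3, q5, q6, q7, q8, q9}; fixed.
Sat(E[alarm U ¬done]) = {q0, q1, q2, q3, q5, q6, q7, q8, q9}
|Sat(E[alarm U ¬done])| = |{q0, q1, q2, q3, q5, q6, q7, q8, q9}| = 9.

9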